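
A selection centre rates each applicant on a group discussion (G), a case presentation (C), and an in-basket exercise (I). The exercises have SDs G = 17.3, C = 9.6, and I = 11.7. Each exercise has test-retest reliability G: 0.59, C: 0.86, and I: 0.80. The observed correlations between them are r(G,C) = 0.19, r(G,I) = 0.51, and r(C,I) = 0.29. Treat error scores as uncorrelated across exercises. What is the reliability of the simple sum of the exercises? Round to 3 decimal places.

Var(G+C+I) = 17.3² + 9.6² + 11.7² + 2·[17.3·9.6·0.19 + 17.3·11.7·0.51 + 9.6·11.7·0.29] = 528.34 + 334.714 = 863.054.
Under uncorrelated errors the observed covariances equal the true-score covariances, so only the own-variance terms attenuate.
True-score variance = [17.3²·0.59 + 9.6²·0.86 + 11.7²·0.80] + 334.714 = 365.351 + 334.714 = 700.065.
Reliability = 700.065 / 863.054 = 0.811.

0.811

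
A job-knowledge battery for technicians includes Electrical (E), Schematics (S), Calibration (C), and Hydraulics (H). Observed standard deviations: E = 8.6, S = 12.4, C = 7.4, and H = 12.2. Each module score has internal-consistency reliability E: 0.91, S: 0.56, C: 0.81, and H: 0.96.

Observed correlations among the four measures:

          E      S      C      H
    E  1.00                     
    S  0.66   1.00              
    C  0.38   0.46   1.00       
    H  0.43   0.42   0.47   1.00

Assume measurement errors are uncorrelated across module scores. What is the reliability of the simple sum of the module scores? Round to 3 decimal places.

0.910

Var(E+S+C+H) = 8.6² + 12.4² + 7.4² + 12.2² + 2·[8.6·12.4·0.66 + 8.6·7.4·0.38 + 8.6·12.2·0.43 + 12.4·7.4·0.46 + 12.4·12.2·0.42 + 7.4·12.2·0.47] = 431.32 + 575.72 = 1007.04.
With uncorrelated errors the cross-covariances are all true-score covariance, so they carry over unchanged; only the diagonal terms shrink to ρᵢσᵢ².
True-score variance = [8.6²·0.91 + 12.4²·0.56 + 7.4²·0.81 + 12.2²·0.96] + 575.72 = 340.651 + 575.72 = 916.371.
Reliability = 916.371 / 1007.04 = 0.910.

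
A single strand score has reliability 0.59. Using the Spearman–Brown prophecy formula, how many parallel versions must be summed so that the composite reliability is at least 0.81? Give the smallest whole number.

3

k ≥ ρ*(1−ρ₁)/(ρ₁(1−ρ*)) = 0.81·0.41 / (0.59·0.19) = 2.963.
Smallest integer k = 3.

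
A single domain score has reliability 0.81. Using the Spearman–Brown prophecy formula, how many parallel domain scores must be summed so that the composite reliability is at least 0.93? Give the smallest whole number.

4

k ≥ ρ*(1−ρ₁)/(ρ₁(1−ρ*)) = 0.93·0.19 / (0.81·0.07) = 3.116.
Smallest integer k = 4.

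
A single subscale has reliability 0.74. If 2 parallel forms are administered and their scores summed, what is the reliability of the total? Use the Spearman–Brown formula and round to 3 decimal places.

0.851

ρ_k = kρ / (1 + (k−1)ρ) = 2·0.74 / (1 + 1·0.74) = 1.480 / 1.740 = 0.851.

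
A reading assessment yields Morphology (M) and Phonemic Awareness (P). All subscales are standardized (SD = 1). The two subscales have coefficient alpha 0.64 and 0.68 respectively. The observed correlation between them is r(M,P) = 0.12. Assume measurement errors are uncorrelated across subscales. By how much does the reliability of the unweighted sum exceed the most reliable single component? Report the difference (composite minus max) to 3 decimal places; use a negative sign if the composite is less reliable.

Var(sum) = 2 + 0.24 = 2.24; true-score variance = 1.32 + 0.24 = 1.56; composite reliability = 0.6964.
Max component reliability = 0.6800.
Difference = 0.6964 − 0.6800 = 0.016.

0.016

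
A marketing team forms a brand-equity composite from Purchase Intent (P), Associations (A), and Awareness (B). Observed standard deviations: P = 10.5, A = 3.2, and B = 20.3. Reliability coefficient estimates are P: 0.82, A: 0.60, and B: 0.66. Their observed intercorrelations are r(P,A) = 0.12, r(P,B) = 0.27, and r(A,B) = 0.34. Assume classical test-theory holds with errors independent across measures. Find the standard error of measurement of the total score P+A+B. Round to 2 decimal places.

12.81

Var(total) = 532.58 + 167.338 = 699.918.
True-score variance = 368.528 + 167.338 = 535.866, so reliability = 0.7656.
Error variance = 699.918 − 535.866 = 164.052; SEM = √164.052 = 12.81.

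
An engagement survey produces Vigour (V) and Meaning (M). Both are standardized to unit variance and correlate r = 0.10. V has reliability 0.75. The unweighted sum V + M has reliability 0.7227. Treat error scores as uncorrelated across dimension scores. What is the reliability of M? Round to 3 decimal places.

0.640

Var(V+M) = 2 + 2·0.10 = 2.200.
True-score variance = ρ_V + ρ_M + 2·0.10, so 0.7227 = (0.75 + ρ_M + 0.20) / 2.200.
ρ_M = 0.7227·2.200 − 0.75 − 0.20 = 0.640.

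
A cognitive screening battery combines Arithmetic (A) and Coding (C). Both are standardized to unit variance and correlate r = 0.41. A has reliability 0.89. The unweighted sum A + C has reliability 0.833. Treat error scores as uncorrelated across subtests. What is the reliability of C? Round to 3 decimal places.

0.639

Var(A+C) = 2 + 2·0.41 = 2.820.
True-score variance = ρ_A + ρ_C + 2·0.41, so 0.833 = (0.89 + ρ_C + 0.82) / 2.820.
ρ_C = 0.833·2.820 − 0.89 − 0.82 = 0.639.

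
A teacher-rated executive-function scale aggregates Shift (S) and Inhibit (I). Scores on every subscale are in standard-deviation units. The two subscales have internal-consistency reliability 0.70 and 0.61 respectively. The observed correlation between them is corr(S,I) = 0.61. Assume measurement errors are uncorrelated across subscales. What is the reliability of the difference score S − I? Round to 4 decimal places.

0.1154

Var(S−I) = 1 + 1 − 2·0.61 = 2 − 1.22 = 0.78.
With uncorrelated errors the cross-covariances are all true-score covariance, so they carry over unchanged; only the diagonal terms shrink to ρᵢσᵢ².
True-score variance = [0.70 + 0.61] − 1.22 = 1.31 − 1.22 = 0.09.
Reliability = 0.09 / 0.78 = 0.1154.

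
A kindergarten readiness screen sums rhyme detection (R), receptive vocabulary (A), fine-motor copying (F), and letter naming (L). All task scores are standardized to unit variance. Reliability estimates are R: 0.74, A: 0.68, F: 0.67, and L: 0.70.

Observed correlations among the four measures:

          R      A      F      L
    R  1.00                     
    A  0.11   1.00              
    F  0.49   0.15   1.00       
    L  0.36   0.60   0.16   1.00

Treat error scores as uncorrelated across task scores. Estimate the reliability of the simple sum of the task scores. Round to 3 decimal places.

Var(R+A+F+L) = 4 + 2·[0.11 + 0.49 + 0.36 + 0.15 + 0.60 + 0.16] = 4 + 3.74 = 7.74.
With uncorrelated errors the cross-covariances are all true-score covariance, so they carry over unchanged; only the diagonal terms shrink to ρᵢσᵢ².
True-score variance = [0.74 + 0.68 + 0.67 + 0.70] + 3.74 = 2.79 + 3.74 = 6.53.
Reliability = 6.53 / 7.74 = 0.844.

0.844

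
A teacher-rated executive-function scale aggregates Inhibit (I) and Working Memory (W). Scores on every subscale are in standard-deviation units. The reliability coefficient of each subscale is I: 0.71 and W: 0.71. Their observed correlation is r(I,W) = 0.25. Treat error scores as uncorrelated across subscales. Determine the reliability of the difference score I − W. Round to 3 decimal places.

0.613

Var(I−W) = 1 + 1 − 2·0.25 = 2 − 0.5 = 1.5.
Because errors are independent across components, Cov(Tᵢ,Tⱼ) = Cov(Xᵢ,Xⱼ); the off-diagonal part of the true-score variance is the same as above.
True-score variance = [0.71 + 0.71] − 0.5 = 1.42 − 0.5 = 0.92.
Reliability = 0.92 / 1.5 = 0.613.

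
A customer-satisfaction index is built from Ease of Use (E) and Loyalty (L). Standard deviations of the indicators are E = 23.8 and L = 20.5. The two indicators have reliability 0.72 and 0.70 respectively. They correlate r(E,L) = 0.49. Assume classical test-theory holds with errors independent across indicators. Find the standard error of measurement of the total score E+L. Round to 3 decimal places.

Var(total) = 986.69 + 478.142 = 1464.83.
True-score variance = 702.012 + 478.142 = 1180.15, so reliability = 0.8057.
Error variance = 1464.83 − 1180.15 = 284.678; SEM = √284.678 = 16.872.

16.872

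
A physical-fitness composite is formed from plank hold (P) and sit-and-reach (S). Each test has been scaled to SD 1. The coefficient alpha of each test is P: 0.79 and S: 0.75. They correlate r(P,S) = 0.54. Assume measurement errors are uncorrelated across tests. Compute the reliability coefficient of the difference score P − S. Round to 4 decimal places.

0.5000

Var(P−S) = 1 + 1 − 2·0.54 = 2 − 1.08 = 0.92.
With uncorrelated errors the cross-covariances are all true-score covariance, so they carry over unchanged; only the diagonal terms shrink to ρᵢσᵢ².
True-score variance = [0.79 + 0.75] − 1.08 = 1.54 − 1.08 = 0.46.
Reliability = 0.46 / 0.92 = 0.5000.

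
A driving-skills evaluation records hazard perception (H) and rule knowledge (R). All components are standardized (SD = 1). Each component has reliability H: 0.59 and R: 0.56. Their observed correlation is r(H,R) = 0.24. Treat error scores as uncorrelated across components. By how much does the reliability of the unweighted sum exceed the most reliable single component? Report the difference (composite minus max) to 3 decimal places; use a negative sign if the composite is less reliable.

0.067

Var(sum) = 2 + 0.48 = 2.48; true-score variance = 1.15 + 0.48 = 1.63; composite reliability = 0.6573.
Max component reliability = 0.5900.
Difference = 0.6573 − 0.5900 = 0.067.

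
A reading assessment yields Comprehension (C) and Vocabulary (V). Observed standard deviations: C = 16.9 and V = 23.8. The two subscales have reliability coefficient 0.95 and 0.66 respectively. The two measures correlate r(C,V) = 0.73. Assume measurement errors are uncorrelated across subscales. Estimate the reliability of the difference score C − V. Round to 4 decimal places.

Var(C−V) = 16.9² + 23.8² − 2·16.9·23.8·0.73 = 852.05 − 587.241 = 264.809.
Under uncorrelated errors the observed covariances equal the true-score covariances, so only the own-variance terms attenuate.
True-score variance = [16.9²·0.95 + 23.8²·0.66] − 587.241 = 645.18 − 587.241 = 57.9387.
Reliability = 57.9387 / 264.809 = 0.2188.

0.2188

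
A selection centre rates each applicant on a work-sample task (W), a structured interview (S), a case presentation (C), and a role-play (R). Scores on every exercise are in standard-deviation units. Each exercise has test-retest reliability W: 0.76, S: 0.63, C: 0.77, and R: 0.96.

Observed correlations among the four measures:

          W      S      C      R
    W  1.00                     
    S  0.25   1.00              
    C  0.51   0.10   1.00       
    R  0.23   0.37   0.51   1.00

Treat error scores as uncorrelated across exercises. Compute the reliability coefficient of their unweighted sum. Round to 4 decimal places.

Var(W+S+C+R) = 4 + 2·[0.25 + 0.51 + 0.23 + 0.10 + 0.37 + 0.51] = 4 + 3.94 = 7.94.
With uncorrelated errors the cross-covariances are all true-score covariance, so they carry over unchanged; only the diagonal terms shrink to ρᵢσᵢ².
True-score variance = [0.76 + 0.63 + 0.77 + 0.96] + 3.94 = 3.12 + 3.94 = 7.06.
Reliability = 7.06 / 7.94 = 0.8892.

0.8892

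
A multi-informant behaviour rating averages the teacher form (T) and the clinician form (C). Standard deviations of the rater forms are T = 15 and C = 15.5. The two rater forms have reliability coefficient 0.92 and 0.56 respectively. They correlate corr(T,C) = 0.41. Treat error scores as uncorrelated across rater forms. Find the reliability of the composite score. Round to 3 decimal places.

Var(T+C) = 15² + 15.5² + 2·[15·15.5·0.41] = 465.25 + 190.65 = 655.9.
With uncorrelated errors the cross-covariances are all true-score covariance, so they carry over unchanged; only the diagonal terms shrink to ρᵢσᵢ².
True-score variance = [15²·0.92 + 15.5²·0.56] + 190.65 = 341.54 + 190.65 = 532.19.
Reliability = 532.19 / 655.9 = 0.811.

0.811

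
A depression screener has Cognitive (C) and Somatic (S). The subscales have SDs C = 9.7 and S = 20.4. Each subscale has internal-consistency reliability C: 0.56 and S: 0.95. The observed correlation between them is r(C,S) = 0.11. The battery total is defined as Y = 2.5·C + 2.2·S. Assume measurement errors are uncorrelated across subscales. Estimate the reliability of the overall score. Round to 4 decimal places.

0.8735

Var(Y) = 2.5²·9.7² + 2.2²·20.4² + 2·[5.5·9.7·20.4·0.11] = 2602.28 + 239.435 = 2841.71.
With uncorrelated errors the cross-covariances are all true-score covariance, so they carry over unchanged; only the diagonal terms shrink to ρᵢσᵢ².
True-score variance = [2.5²·9.7²·0.56 + 2.2²·20.4²·0.95] + 239.435 = 2242.82 + 239.435 = 2482.25.
Reliability = 2482.25 / 2841.71 = 0.8735.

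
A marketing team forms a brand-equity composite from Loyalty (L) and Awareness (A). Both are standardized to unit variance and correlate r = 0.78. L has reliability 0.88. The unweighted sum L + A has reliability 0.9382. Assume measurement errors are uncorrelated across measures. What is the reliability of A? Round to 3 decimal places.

0.900

Var(L+A) = 2 + 2·0.78 = 3.560.
True-score variance = ρ_L + ρ_A + 2·0.78, so 0.9382 = (0.88 + ρ_A + 1.56) / 3.560.
ρ_A = 0.9382·3.560 − 0.88 − 1.56 = 0.900.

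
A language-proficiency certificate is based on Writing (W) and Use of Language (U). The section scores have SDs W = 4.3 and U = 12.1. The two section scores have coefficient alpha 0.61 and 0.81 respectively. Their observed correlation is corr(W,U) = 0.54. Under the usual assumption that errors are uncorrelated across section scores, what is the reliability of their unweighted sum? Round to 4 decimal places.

Var(W+U) = 4.3² + 12.1² + 2·[4.3·12.1·0.54] = 164.9 + 56.1924 = 221.092.
With uncorrelated errors the cross-covariances are all true-score covariance, so they carry over unchanged; only the diagonal terms shrink to ρᵢσᵢ².
True-score variance = [4.3²·0.61 + 12.1²·0.81] + 56.1924 = 129.871 + 56.1924 = 186.063.
Reliability = 186.063 / 221.092 = 0.8416.

0.8416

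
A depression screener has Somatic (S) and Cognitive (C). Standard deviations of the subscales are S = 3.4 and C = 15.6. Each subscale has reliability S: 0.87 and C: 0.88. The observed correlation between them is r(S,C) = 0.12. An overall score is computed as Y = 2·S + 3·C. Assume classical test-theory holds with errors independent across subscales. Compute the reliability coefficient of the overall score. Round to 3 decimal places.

0.884

Var(Y) = 2²·3.4² + 3²·15.6² + 2·[6·3.4·15.6·0.12] = 2236.48 + 76.3776 = 2312.86.
With uncorrelated errors the cross-covariances are all true-score covariance, so they carry over unchanged; only the diagonal terms shrink to ρᵢσᵢ².
True-score variance = [2²·3.4²·0.87 + 3²·15.6²·0.88] + 76.3776 = 1967.64 + 76.3776 = 2044.02.
Reliability = 2044.02 / 2312.86 = 0.884.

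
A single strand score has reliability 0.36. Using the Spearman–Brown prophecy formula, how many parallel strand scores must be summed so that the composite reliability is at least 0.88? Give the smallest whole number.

k ≥ ρ*(1−ρ₁)/(ρ₁(1−ρ*)) = 0.88·0.64 / (0.36·0.12) = 13.037.
Smallest integer k = 14.

14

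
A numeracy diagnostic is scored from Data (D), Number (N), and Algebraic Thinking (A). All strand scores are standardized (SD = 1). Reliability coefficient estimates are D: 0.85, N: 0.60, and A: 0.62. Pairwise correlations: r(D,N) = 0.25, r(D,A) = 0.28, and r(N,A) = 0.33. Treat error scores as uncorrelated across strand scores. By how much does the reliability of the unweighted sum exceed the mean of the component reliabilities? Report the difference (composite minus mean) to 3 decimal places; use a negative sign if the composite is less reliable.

0.113

Var(sum) = 3 + 1.72 = 4.72; true-score variance = 2.07 + 1.72 = 3.79; composite reliability = 0.8030.
Mean component reliability = 0.6900.
Difference = 0.8030 − 0.6900 = 0.113.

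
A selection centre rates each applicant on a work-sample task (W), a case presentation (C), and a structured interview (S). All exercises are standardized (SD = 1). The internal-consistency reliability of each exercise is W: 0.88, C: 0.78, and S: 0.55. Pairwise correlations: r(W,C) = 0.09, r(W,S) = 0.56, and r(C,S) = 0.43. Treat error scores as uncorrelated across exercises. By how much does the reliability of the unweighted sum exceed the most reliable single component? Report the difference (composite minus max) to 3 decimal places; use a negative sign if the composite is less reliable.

Var(sum) = 3 + 2.16 = 5.16; true-score variance = 2.21 + 2.16 = 4.37; composite reliability = 0.8469.
Max component reliability = 0.8800.
Difference = 0.8469 − 0.8800 = -0.033.

-0.033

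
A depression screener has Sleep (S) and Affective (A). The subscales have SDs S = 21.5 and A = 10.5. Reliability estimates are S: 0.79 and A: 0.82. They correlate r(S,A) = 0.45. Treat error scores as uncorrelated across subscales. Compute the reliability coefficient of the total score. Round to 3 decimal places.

Var(S+A) = 21.5² + 10.5² + 2·[21.5·10.5·0.45] = 572.5 + 203.175 = 775.675.
With uncorrelated errors the cross-covariances are all true-score covariance, so they carry over unchanged; only the diagonal terms shrink to ρᵢσᵢ².
True-score variance = [21.5²·0.79 + 10.5²·0.82] + 203.175 = 455.582 + 203.175 = 658.757.
Reliability = 658.757 / 775.675 = 0.849.

0.849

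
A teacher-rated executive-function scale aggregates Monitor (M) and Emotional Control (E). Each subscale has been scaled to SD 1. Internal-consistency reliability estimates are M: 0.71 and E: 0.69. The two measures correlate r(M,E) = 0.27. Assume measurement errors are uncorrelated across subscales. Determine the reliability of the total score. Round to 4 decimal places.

Var(M+E) = 2 + 2·[0.27] = 2 + 0.54 = 2.54.
Under uncorrelated errors the observed covariances equal the true-score covariances, so only the own-variance terms attenuate.
True-score variance = [0.71 + 0.69] + 0.54 = 1.4 + 0.54 = 1.94.
Reliability = 1.94 / 2.54 = 0.7638.

0.7638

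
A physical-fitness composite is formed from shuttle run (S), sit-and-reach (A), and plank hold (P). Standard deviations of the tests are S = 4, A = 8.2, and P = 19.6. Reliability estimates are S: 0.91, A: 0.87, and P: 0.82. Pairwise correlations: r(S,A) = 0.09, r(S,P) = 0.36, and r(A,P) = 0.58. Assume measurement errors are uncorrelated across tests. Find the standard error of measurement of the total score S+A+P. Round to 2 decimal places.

Var(total) = 467.4 + 248.787 = 716.187.
True-score variance = 388.07 + 248.787 = 636.857, so reliability = 0.8892.
Error variance = 716.187 − 636.857 = 79.33; SEM = √79.33 = 8.91.

8.91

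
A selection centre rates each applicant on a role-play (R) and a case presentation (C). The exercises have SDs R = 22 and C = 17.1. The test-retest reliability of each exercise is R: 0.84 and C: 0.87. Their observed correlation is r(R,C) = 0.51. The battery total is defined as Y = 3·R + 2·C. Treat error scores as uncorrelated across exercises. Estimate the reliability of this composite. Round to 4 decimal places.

Var(Y) = 3²·22² + 2²·17.1² + 2·[6·22·17.1·0.51] = 5525.64 + 2302.34 = 7827.98.
Because errors are independent across components, Cov(Tᵢ,Tⱼ) = Cov(Xᵢ,Xⱼ); the off-diagonal part of the true-score variance is the same as above.
True-score variance = [3²·22²·0.84 + 2²·17.1²·0.87] + 2302.34 = 4676.63 + 2302.34 = 6978.97.
Reliability = 6978.97 / 7827.98 = 0.8915.

0.8915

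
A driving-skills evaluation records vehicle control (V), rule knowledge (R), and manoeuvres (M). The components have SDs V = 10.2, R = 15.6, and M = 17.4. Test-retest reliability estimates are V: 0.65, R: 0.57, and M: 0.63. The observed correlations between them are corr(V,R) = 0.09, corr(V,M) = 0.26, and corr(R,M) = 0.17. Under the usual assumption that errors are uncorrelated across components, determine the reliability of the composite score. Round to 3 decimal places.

0.707

Var(V+R+M) = 10.2² + 15.6² + 17.4² + 2·[10.2·15.6·0.09 + 10.2·17.4·0.26 + 15.6·17.4·0.17] = 650.16 + 213.221 = 863.381.
Under uncorrelated errors the observed covariances equal the true-score covariances, so only the own-variance terms attenuate.
True-score variance = [10.2²·0.65 + 15.6²·0.57 + 17.4²·0.63] + 213.221 = 397.08 + 213.221 = 610.301.
Reliability = 610.301 / 863.381 = 0.707.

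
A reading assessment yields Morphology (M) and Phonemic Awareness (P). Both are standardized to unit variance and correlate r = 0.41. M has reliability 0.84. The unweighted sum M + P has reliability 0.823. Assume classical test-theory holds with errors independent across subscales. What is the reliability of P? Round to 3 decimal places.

0.661

Var(M+P) = 2 + 2·0.41 = 2.820.
True-score variance = ρ_M + ρ_P + 2·0.41, so 0.823 = (0.84 + ρ_P + 0.82) / 2.820.
ρ_P = 0.823·2.820 − 0.84 − 0.82 = 0.661.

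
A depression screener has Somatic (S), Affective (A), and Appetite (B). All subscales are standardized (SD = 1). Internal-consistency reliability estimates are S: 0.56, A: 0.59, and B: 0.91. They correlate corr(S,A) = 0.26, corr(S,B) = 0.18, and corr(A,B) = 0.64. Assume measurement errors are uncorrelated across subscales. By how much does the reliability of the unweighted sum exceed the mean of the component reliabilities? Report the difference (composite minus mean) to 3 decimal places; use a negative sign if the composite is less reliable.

Var(sum) = 3 + 2.16 = 5.16; true-score variance = 2.06 + 2.16 = 4.22; composite reliability = 0.8178.
Mean component reliability = 0.6867.
Difference = 0.8178 − 0.6867 = 0.131.

0.131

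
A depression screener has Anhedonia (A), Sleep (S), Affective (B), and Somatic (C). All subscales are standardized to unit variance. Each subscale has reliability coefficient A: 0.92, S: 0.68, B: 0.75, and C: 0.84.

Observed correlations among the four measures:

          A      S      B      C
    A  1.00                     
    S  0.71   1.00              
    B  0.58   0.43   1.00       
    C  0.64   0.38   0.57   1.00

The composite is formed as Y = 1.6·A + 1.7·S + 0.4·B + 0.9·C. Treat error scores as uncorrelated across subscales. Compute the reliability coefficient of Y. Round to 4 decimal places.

Var(Y) = 1.6² + 1.7² + 0.4² + 0.9² + 2·[2.72·0.71 + 0.64·0.58 + 1.44·0.64 + 0.68·0.43 + 1.53·0.38 + 0.36·0.57] = 6.42 + 8.606 = 15.026.
Under uncorrelated errors the observed covariances equal the true-score covariances, so only the own-variance terms attenuate.
True-score variance = [1.6²·0.92 + 1.7²·0.68 + 0.4²·0.75 + 0.9²·0.84] + 8.606 = 5.1208 + 8.606 = 13.7268.
Reliability = 13.7268 / 15.026 = 0.9135.

0.9135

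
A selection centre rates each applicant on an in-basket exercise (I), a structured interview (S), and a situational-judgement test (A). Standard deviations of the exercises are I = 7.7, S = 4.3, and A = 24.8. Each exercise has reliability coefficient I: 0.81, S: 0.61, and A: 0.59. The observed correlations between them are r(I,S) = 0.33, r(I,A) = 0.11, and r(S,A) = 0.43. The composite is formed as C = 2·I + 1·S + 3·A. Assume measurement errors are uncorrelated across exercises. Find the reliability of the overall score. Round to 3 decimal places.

0.635

Var(C) = 2²·7.7² + 4.3² + 3²·24.8² + 2·[2·7.7·4.3·0.33 + 6·7.7·24.8·0.11 + 3·4.3·24.8·0.43] = 5791.01 + 570.904 = 6361.91.
Because errors are independent across components, Cov(Tᵢ,Tⱼ) = Cov(Xᵢ,Xⱼ); the off-diagonal part of the true-score variance is the same as above.
True-score variance = [2²·7.7²·0.81 + 4.3²·0.61 + 3²·24.8²·0.59] + 570.904 = 3469.24 + 570.904 = 4040.14.
Reliability = 4040.14 / 6361.91 = 0.635.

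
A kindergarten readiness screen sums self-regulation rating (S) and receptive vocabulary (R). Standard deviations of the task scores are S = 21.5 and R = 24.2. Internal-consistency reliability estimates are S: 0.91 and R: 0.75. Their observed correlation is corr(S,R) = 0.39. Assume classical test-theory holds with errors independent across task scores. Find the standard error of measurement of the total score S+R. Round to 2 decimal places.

13.71

Var(total) = 1047.89 + 405.834 = 1453.72.
True-score variance = 859.878 + 405.834 = 1265.71, so reliability = 0.8707.
Error variance = 1453.72 − 1265.71 = 188.012; SEM = √188.012 = 13.71.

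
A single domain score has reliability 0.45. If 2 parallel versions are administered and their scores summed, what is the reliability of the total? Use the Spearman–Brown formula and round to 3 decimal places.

0.621

ρ_k = kρ / (1 + (k−1)ρ) = 2·0.45 / (1 + 1·0.45) = 0.900 / 1.450 = 0.621.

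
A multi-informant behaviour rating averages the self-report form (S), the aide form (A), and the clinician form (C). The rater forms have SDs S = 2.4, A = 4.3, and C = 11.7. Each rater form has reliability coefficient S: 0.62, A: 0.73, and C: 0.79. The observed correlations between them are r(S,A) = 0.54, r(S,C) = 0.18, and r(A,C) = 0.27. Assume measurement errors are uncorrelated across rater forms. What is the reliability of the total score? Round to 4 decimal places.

Var(S+A+C) = 2.4² + 4.3² + 11.7² + 2·[2.4·4.3·0.54 + 2.4·11.7·0.18 + 4.3·11.7·0.27] = 161.14 + 48.4218 = 209.562.
Because errors are independent across components, Cov(Tᵢ,Tⱼ) = Cov(Xᵢ,Xⱼ); the off-diagonal part of the true-score variance is the same as above.
True-score variance = [2.4²·0.62 + 4.3²·0.73 + 11.7²·0.79] + 48.4218 = 125.212 + 48.4218 = 173.634.
Reliability = 173.634 / 209.562 = 0.8286.

0.8286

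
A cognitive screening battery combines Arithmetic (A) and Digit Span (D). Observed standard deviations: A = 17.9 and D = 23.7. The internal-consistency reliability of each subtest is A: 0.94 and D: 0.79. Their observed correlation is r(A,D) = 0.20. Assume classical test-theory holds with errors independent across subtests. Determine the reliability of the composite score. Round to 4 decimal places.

0.8696

Var(A+D) = 17.9² + 23.7² + 2·[17.9·23.7·0.20] = 882.1 + 169.692 = 1051.79.
Under uncorrelated errors the observed covariances equal the true-score covariances, so only the own-variance terms attenuate.
True-score variance = [17.9²·0.94 + 23.7²·0.79] + 169.692 = 744.92 + 169.692 = 914.612.
Reliability = 914.612 / 1051.79 = 0.8696.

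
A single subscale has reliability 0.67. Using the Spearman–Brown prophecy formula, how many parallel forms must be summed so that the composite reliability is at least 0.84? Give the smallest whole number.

3

k ≥ ρ*(1−ρ₁)/(ρ₁(1−ρ*)) = 0.84·0.33 / (0.67·0.16) = 2.586.
Smallest integer k = 3.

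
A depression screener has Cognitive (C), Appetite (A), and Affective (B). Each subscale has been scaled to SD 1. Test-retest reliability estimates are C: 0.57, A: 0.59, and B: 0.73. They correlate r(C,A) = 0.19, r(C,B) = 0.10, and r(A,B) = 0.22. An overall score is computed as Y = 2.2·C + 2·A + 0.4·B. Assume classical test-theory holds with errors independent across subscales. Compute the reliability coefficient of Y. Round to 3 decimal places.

Var(Y) = 2.2² + 2² + 0.4² + 2·[4.4·0.19 + 0.88·0.10 + 0.8·0.22] = 9 + 2.2 = 11.2.
Under uncorrelated errors the observed covariances equal the true-score covariances, so only the own-variance terms attenuate.
True-score variance = [2.2²·0.57 + 2²·0.59 + 0.4²·0.73] + 2.2 = 5.2356 + 2.2 = 7.4356.
Reliability = 7.4356 / 11.2 = 0.664.

0.664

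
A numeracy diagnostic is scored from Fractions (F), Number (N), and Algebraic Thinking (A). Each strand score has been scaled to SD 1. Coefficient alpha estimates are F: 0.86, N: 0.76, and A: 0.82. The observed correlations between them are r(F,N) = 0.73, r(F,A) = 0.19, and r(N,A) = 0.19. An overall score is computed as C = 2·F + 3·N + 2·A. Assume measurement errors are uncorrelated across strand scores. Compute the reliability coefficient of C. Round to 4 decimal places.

Var(C) = 2² + 3² + 2² + 2·[6·0.73 + 4·0.19 + 6·0.19] = 17 + 12.56 = 29.56.
With uncorrelated errors the cross-covariances are all true-score covariance, so they carry over unchanged; only the diagonal terms shrink to ρᵢσᵢ².
True-score variance = [2²·0.86 + 3²·0.76 + 2²·0.82] + 12.56 = 13.56 + 12.56 = 26.12.
Reliability = 26.12 / 29.56 = 0.8836.

0.8836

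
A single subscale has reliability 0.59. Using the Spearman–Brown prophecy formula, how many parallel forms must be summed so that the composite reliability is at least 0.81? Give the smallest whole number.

k ≥ ρ*(1−ρ₁)/(ρ₁(1−ρ*)) = 0.81·0.41 / (0.59·0.19) = 2.963.
Smallest integer k = 3.

3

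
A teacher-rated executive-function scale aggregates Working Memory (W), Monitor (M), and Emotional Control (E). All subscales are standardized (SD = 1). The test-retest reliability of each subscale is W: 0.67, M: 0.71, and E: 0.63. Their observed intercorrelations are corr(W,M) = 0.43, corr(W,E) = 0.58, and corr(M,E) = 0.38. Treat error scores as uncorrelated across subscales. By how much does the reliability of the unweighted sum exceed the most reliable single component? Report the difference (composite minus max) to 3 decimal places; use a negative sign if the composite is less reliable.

0.119

Var(sum) = 3 + 2.78 = 5.78; true-score variance = 2.01 + 2.78 = 4.79; composite reliability = 0.8287.
Max component reliability = 0.7100.
Difference = 0.8287 − 0.7100 = 0.119.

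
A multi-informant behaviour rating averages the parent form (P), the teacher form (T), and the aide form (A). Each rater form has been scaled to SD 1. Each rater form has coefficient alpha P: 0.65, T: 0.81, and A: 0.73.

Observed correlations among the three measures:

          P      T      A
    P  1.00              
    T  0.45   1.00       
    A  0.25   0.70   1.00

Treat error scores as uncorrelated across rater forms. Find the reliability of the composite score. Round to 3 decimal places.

Var(P+T+A) = 3 + 2·[0.45 + 0.25 + 0.70] = 3 + 2.8 = 5.8.
Because errors are independent across components, Cov(Tᵢ,Tⱼ) = Cov(Xᵢ,Xⱼ); the off-diagonal part of the true-score variance is the same as above.
True-score variance = [0.65 + 0.81 + 0.73] + 2.8 = 2.19 + 2.8 = 4.99.
Reliability = 4.99 / 5.8 = 0.860.

0.860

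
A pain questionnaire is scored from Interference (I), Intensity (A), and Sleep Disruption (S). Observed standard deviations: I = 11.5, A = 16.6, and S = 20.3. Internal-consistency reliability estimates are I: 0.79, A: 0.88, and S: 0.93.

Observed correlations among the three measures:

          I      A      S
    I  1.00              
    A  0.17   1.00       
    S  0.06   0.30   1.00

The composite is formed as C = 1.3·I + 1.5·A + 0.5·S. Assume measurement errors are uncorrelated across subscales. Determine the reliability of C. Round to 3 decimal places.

Var(C) = 1.3²·11.5² + 1.5²·16.6² + 0.5²·20.3² + 2·[1.95·11.5·16.6·0.17 + 0.65·11.5·20.3·0.06 + 0.75·16.6·20.3·0.30] = 946.535 + 296.417 = 1242.95.
Because errors are independent across components, Cov(Tᵢ,Tⱼ) = Cov(Xᵢ,Xⱼ); the off-diagonal part of the true-score variance is the same as above.
True-score variance = [1.3²·11.5²·0.79 + 1.5²·16.6²·0.88 + 0.5²·20.3²·0.93] + 296.417 = 817.987 + 296.417 = 1114.4.
Reliability = 1114.4 / 1242.95 = 0.897.

0.897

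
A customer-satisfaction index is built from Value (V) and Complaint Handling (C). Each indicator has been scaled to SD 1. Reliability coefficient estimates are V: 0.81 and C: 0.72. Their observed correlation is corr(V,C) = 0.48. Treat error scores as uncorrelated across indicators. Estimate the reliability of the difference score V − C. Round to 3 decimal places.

0.548

Var(V−C) = 1 + 1 − 2·0.48 = 2 − 0.96 = 1.04.
Because errors are independent across components, Cov(Tᵢ,Tⱼ) = Cov(Xᵢ,Xⱼ); the off-diagonal part of the true-score variance is the same as above.
True-score variance = [0.81 + 0.72] − 0.96 = 1.53 − 0.96 = 0.57.
Reliability = 0.57 / 1.04 = 0.548.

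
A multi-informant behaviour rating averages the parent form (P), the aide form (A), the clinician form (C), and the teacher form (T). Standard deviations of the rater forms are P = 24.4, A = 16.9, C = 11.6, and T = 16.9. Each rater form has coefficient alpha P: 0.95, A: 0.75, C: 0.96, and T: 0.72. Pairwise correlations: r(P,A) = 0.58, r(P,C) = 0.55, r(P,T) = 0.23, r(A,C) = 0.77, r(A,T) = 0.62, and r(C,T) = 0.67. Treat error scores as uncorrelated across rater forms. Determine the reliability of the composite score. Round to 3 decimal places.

0.942

Var(P+A+C+T) = 24.4² + 16.9² + 11.6² + 16.9² + 2·[24.4·16.9·0.58 + 24.4·11.6·0.55 + 24.4·16.9·0.23 + 16.9·11.6·0.77 + 16.9·16.9·0.62 + 11.6·16.9·0.67] = 1301.14 + 1898.12 = 3199.26.
With uncorrelated errors the cross-covariances are all true-score covariance, so they carry over unchanged; only the diagonal terms shrink to ρᵢσᵢ².
True-score variance = [24.4²·0.95 + 16.9²·0.75 + 11.6²·0.96 + 16.9²·0.72] + 1898.12 = 1114.62 + 1898.12 = 3012.74.
Reliability = 3012.74 / 3199.26 = 0.942.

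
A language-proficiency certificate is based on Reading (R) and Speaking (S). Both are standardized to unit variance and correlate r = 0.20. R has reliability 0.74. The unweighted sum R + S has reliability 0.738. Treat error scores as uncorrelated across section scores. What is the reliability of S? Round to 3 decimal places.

0.631

Var(R+S) = 2 + 2·0.20 = 2.400.
True-score variance = ρ_R + ρ_S + 2·0.20, so 0.738 = (0.74 + ρ_S + 0.40) / 2.400.
ρ_S = 0.738·2.400 − 0.74 − 0.40 = 0.631.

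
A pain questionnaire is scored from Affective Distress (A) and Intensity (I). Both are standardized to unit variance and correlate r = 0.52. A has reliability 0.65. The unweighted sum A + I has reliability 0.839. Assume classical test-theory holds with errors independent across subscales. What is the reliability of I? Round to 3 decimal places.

0.861

Var(A+I) = 2 + 2·0.52 = 3.040.
True-score variance = ρ_A + ρ_I + 2·0.52, so 0.839 = (0.65 + ρ_I + 1.04) / 3.040.
ρ_I = 0.839·3.040 − 0.65 − 1.04 = 0.861.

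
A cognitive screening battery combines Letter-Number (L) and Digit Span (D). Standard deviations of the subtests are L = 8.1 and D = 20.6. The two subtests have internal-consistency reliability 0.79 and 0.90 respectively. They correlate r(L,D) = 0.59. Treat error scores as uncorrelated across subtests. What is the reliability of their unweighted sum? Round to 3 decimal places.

Var(L+D) = 8.1² + 20.6² + 2·[8.1·20.6·0.59] = 489.97 + 196.895 = 686.865.
With uncorrelated errors the cross-covariances are all true-score covariance, so they carry over unchanged; only the diagonal terms shrink to ρᵢσᵢ².
True-score variance = [8.1²·0.79 + 20.6²·0.90] + 196.895 = 433.756 + 196.895 = 630.651.
Reliability = 630.651 / 686.865 = 0.918.

0.918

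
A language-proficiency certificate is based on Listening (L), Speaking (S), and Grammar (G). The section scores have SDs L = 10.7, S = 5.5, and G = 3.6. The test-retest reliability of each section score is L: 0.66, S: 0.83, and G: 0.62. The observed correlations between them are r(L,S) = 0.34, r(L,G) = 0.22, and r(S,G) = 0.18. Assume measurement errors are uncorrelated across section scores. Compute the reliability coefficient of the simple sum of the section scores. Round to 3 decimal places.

0.779

Var(L+S+G) = 10.7² + 5.5² + 3.6² + 2·[10.7·5.5·0.34 + 10.7·3.6·0.22 + 5.5·3.6·0.18] = 157.7 + 64.0948 = 221.795.
Because errors are independent across components, Cov(Tᵢ,Tⱼ) = Cov(Xᵢ,Xⱼ); the off-diagonal part of the true-score variance is the same as above.
True-score variance = [10.7²·0.66 + 5.5²·0.83 + 3.6²·0.62] + 64.0948 = 108.706 + 64.0948 = 172.801.
Reliability = 172.801 / 221.795 = 0.779.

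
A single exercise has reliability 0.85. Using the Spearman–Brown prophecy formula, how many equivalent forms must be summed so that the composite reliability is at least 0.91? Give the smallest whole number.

2

k ≥ ρ*(1−ρ₁)/(ρ₁(1−ρ*)) = 0.91·0.15 / (0.85·0.09) = 1.784.
Smallest integer k = 2.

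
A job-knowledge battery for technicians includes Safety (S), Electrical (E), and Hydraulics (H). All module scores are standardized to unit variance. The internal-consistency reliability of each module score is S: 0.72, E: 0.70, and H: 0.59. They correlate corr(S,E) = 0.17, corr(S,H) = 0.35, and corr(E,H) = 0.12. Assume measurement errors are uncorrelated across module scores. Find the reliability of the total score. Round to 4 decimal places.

0.7687

Var(S+E+H) = 3 + 2·[0.17 + 0.35 + 0.12] = 3 + 1.28 = 4.28.
Under uncorrelated errors the observed covariances equal the true-score covariances, so only the own-variance terms attenuate.
True-score variance = [0.72 + 0.70 + 0.59] + 1.28 = 2.01 + 1.28 = 3.29.
Reliability = 3.29 / 4.28 = 0.7687.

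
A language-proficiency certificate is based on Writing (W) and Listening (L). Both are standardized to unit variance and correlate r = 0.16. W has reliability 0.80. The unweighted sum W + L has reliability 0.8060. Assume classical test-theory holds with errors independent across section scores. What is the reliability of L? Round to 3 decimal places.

Var(W+L) = 2 + 2·0.16 = 2.320.
True-score variance = ρ_W + ρ_L + 2·0.16, so 0.8060 = (0.80 + ρ_L + 0.32) / 2.320.
ρ_L = 0.8060·2.320 − 0.80 − 0.32 = 0.750.

0.750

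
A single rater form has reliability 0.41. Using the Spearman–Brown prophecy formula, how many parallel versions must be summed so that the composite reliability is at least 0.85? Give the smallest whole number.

k ≥ ρ*(1−ρ₁)/(ρ₁(1−ρ*)) = 0.85·0.59 / (0.41·0.15) = 8.154.
Smallest integer k = 9.

9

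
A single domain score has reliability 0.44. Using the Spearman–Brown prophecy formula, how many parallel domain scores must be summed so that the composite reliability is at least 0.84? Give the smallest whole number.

k ≥ ρ*(1−ρ₁)/(ρ₁(1−ρ*)) = 0.84·0.56 / (0.44·0.16) = 6.682.
Smallest integer k = 7.

7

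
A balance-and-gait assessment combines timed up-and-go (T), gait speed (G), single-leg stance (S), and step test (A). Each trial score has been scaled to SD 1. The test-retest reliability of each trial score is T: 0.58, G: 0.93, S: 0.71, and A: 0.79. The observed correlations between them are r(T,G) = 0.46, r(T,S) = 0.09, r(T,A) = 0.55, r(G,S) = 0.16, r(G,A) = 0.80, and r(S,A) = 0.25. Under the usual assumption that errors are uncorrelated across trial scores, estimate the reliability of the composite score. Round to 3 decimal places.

Var(T+G+S+A) = 4 + 2·[0.46 + 0.09 + 0.55 + 0.16 + 0.80 + 0.25] = 4 + 4.62 = 8.62.
Under uncorrelated errors the observed covariances equal the true-score covariances, so only the own-variance terms attenuate.
True-score variance = [0.58 + 0.93 + 0.71 + 0.79] + 4.62 = 3.01 + 4.62 = 7.63.
Reliability = 7.63 / 8.62 = 0.885.

0.885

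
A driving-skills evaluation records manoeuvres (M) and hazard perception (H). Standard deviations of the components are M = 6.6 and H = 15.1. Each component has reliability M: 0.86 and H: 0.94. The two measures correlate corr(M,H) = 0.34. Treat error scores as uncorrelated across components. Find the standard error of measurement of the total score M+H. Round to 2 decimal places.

Var(total) = 271.57 + 67.7688 = 339.339.
True-score variance = 251.791 + 67.7688 = 319.56, so reliability = 0.9417.
Error variance = 339.339 − 319.56 = 19.779; SEM = √19.779 = 4.45.

4.45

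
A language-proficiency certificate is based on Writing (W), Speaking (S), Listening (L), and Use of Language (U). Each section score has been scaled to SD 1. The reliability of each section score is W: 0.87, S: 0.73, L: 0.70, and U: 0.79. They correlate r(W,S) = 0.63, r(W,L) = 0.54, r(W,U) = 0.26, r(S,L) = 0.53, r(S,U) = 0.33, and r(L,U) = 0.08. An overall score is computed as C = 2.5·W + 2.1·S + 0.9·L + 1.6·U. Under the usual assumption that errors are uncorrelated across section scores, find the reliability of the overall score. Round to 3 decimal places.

Var(C) = 2.5² + 2.1² + 0.9² + 1.6² + 2·[5.25·0.63 + 2.25·0.54 + 4·0.26 + 1.89·0.53 + 3.36·0.33 + 1.44·0.08] = 14.03 + 15.5764 = 29.6064.
Because errors are independent across components, Cov(Tᵢ,Tⱼ) = Cov(Xᵢ,Xⱼ); the off-diagonal part of the true-score variance is the same as above.
True-score variance = [2.5²·0.87 + 2.1²·0.73 + 0.9²·0.70 + 1.6²·0.79] + 15.5764 = 11.2462 + 15.5764 = 26.8226.
Reliability = 26.8226 / 29.6064 = 0.906.

0.906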